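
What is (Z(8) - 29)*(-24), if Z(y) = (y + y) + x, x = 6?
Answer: 168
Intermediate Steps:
Z(y) = 6 + 2*y (Z(y) = (y + y) + 6 = 2*y + 6 = 6 + 2*y)
(Z(8) - 29)*(-24) = ((6 + 2*8) - 29)*(-24) = ((6 + 16) - 29)*(-24) = (22 - 29)*(-24) = -7*(-24) = 168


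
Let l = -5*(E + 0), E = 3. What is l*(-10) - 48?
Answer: 102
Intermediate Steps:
l = -15 (l = -5*(3 + 0) = -5*3 = -15)
l*(-10) - 48 = -15*(-10) - 48 = 150 - 48 = 102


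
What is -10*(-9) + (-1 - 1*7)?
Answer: 82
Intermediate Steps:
-10*(-9) + (-1 - 1*7) = 90 + (-1 - 7) = 90 - 8 = 82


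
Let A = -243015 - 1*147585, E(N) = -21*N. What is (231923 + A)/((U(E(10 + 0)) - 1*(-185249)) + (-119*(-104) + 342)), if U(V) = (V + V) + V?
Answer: -158677/197337 ≈ -0.80409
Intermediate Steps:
U(V) = 3*V (U(V) = 2*V + V = 3*V)
A = -390600 (A = -243015 - 147585 = -390600)
(231923 + A)/((U(E(10 + 0)) - 1*(-185249)) + (-119*(-104) + 342)) = (231923 - 390600)/((3*(-21*(10 + 0)) - 1*(-185249)) + (-119*(-104) + 342)) = -158677/((3*(-21*10) + 185249) + (12376 + 342)) = -158677/((3*(-210) + 185249) + 12718) = -158677/((-630 + 185249) + 12718) = -158677/(184619 + 12718) = -158677/197337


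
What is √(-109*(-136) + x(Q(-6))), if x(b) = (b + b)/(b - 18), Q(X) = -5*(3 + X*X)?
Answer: √74737014/71 ≈ 121.76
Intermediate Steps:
Q(X) = -15 - 5*X² (Q(X) = -5*(3 + X²) = -15 - 5*X²)
x(b) = 2*b/(-18 + b) (x(b) = (2*b)/(-18 + b) = 2*b/(-18 + b))
√(-109*(-136) + x(Q(-6))) = √(-109*(-136) + 2*(-15 - 5*(-6)²)/(-18 + (-15 - 5*(-6)²))) = √(14824 + 2*(-15 - 5*36)/(-18 + (-15 - 5*36))) = √(14824 + 2*(-15 - 180)/(-18 + (-15 - 180))) = √(14824 + 2*(-195)/(-18 - 195)) = √(14824 + 2*(-195)/(-213)) = √(14824 + 2*(-195)*(-1/213)) = √(14824 + 130/71) = √(1052634/71) = √74737014/71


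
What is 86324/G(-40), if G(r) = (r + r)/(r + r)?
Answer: 86324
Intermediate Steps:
G(r) = 1 (G(r) = (2*r)/((2*r)) = (2*r)*(1/(2*r)) = 1)
86324/G(-40) = 86324/1 = 86324*1 = 86324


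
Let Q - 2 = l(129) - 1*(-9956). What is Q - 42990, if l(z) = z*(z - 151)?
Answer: -35870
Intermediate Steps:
l(z) = z*(-151 + z)
Q = 7120 (Q = 2 + (129*(-151 + 129) - 1*(-9956)) = 2 + (129*(-22) + 9956) = 2 + (-2838 + 9956) = 2 + 7118 = 7120)
Q - 42990 = 7120 - 42990 = -35870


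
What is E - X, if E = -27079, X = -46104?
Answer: 19025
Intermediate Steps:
E - X = -27079 - 1*(-46104) = -27079 + 46104 = 19025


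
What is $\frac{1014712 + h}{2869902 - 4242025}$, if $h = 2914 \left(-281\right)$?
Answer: $- \frac{195878}{1372123} \approx -0.14276$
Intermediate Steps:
$h = -818834$
$\frac{1014712 + h}{2869902 - 4242025} = \frac{1014712 - 818834}{2869902 - 4242025} = \frac{195878}{-1372123} = 195878 \left(- \frac{1}{1372123}\right) = - \frac{195878}{1372123}$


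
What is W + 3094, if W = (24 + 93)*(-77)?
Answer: -5915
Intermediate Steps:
W = -9009 (W = 117*(-77) = -9009)
W + 3094 = -9009 + 3094 = -5915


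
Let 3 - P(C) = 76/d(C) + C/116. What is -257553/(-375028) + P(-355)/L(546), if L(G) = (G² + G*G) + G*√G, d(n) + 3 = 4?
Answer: 10961771357/15964379418 + 1159*√546/10784474064 ≈ 0.68664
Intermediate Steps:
d(n) = 1 (d(n) = -3 + 4 = 1)
L(G) = G^(3/2) + 2*G² (L(G) = (G² + G²) + G^(3/2) = 2*G² + G^(3/2) = G^(3/2) + 2*G²)
P(C) = -73 - C/116 (P(C) = 3 - (76/1 + C/116) = 3 - (76*1 + C*(1/116)) = 3 - (76 + C/116) = 3 + (-76 - C/116) = -73 - C/116)
-257553/(-375028) + P(-355)/L(546) = -257553/(-375028) + (-73 - 1/116*(-355))/(546^(3/2) + 2*546²) = -257553*(-1/375028) + (-73 + 355/116)/(546*√546 + 2*298116) = 257553/375028 - 8113/(116*(546*√546 + 596232)) = 257553/375028 - 8113/(116*(596232 + 546*√546))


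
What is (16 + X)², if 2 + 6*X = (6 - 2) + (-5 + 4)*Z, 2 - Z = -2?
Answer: 2209/9 ≈ 245.44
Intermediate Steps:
Z = 4 (Z = 2 - 1*(-2) = 2 + 2 = 4)
X = -⅓ (X = -⅓ + ((6 - 2) + (-5 + 4)*4)/6 = -⅓ + (4 - 1*4)/6 = -⅓ + (4 - 4)/6 = -⅓ + (⅙)*0 = -⅓ + 0 = -⅓ ≈ -0.33333)
(16 + X)² = (16 - ⅓)² = (47/3)² = 2209/9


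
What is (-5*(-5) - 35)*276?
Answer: -2760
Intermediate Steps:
(-5*(-5) - 35)*276 = (25 - 35)*276 = -10*276 = -2760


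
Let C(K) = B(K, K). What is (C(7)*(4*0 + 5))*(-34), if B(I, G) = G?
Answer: -1190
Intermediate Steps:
C(K) = K
(C(7)*(4*0 + 5))*(-34) = (7*(4*0 + 5))*(-34) = (7*(0 + 5))*(-34) = (7*5)*(-34) = 35*(-34) = -1190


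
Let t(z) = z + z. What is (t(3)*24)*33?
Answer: 4752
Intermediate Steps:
t(z) = 2*z
(t(3)*24)*33 = ((2*3)*24)*33 = (6*24)*33 = 144*33 = 4752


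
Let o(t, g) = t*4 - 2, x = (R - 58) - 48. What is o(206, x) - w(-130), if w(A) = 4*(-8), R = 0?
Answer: 854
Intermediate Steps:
x = -106 (x = (0 - 58) - 48 = -58 - 48 = -106)
o(t, g) = -2 + 4*t (o(t, g) = 4*t - 2 = -2 + 4*t)
w(A) = -32
o(206, x) - w(-130) = (-2 + 4*206) - 1*(-32) = (-2 + 824) + 32 = 822 + 32 = 854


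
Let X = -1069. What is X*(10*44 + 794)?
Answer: -1319146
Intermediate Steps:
X*(10*44 + 794) = -1069*(10*44 + 794) = -1069*(440 + 794) = -1069*1234 = -1319146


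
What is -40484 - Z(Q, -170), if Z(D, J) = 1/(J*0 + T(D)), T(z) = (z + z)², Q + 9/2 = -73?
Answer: -972628101/24025 ≈ -40484.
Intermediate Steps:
Q = -155/2 (Q = -9/2 - 73 = -155/2 ≈ -77.500)
T(z) = 4*z² (T(z) = (2*z)² = 4*z²)
Z(D, J) = 1/(4*D²) (Z(D, J) = 1/(J*0 + 4*D²) = 1/(0 + 4*D²) = 1/(4*D²))
-40484 - Z(Q, -170) = -40484 - 1/(4*(-155/2)²) = -40484 - 4/(4*24025) = -40484 - 1*1/24025 = -40484 - 1/24025 = -972628101/24025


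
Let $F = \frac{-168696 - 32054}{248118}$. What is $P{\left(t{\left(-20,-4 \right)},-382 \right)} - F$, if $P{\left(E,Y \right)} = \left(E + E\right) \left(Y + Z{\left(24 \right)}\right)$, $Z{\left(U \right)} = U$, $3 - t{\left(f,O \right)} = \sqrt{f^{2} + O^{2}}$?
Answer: $- \frac{266378357}{124059} + 2864 \sqrt{26} \approx 12456.0$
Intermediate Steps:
$t{\left(f,O \right)} = 3 - \sqrt{O^{2} + f^{2}}$ ($t{\left(f,O \right)} = 3 - \sqrt{f^{2} + O^{2}} = 3 - \sqrt{O^{2} + f^{2}}$)
$F = - \frac{100375}{124059}$ ($F = \left(-168696 - 32054\right) \frac{1}{248118} = \left(-200750\right) \frac{1}{248118} = - \frac{100375}{124059} \approx -0.80909$)
$P{\left(E,Y \right)} = 2 E \left(24 + Y\right)$ ($P{\left(E,Y \right)} = \left(E + E\right) \left(Y + 24\right) = 2 E \left(24 + Y\right)$)
$P{\left(t{\left(-20,-4 \right)},-382 \right)} - F = 2 \left(3 - \sqrt{\left(-4\right)^{2} + \left(-20\right)^{2}}\right) \left(24 - 382\right) - - \frac{100375}{124059} = 2 \left(3 - \sqrt{16 + 400}\right) \left(-358\right) + \frac{100375}{124059} = 2 \left(3 - \sqrt{416}\right) \left(-358\right) + \frac{100375}{124059} = 2 \left(3 - 4 \sqrt{26}\right) \left(-358\right) + \frac{100375}{124059} = \left(-2148 + 2864 \sqrt{26}\right) + \frac{100375}{124059} = - \frac{266378357}{124059} + 2864 \sqrt{26}$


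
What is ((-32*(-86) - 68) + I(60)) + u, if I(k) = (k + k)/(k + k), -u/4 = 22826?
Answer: -88619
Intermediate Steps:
u = -91304 (u = -4*22826 = -91304)
I(k) = 1 (I(k) = (2*k)/((2*k)) = (2*k)*(1/(2*k)) = 1)
((-32*(-86) - 68) + I(60)) + u = ((-32*(-86) - 68) + 1) - 91304 = ((2752 - 68) + 1) - 91304 = (2684 + 1) - 91304 = 2685 - 91304 = -88619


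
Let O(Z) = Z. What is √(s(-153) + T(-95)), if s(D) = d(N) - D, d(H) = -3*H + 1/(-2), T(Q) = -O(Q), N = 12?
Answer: 3*√94/2 ≈ 14.543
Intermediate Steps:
T(Q) = -Q
d(H) = -½ - 3*H (d(H) = -3*H - ½ = -½ - 3*H)
s(D) = -73/2 - D (s(D) = (-½ - 3*12) - D = (-½ - 36) - D = -73/2 - D)
√(s(-153) + T(-95)) = √((-73/2 - 1*(-153)) - 1*(-95)) = √((-73/2 + 153) + 95) = √(233/2 + 95) = √(423/2) = 3*√94/2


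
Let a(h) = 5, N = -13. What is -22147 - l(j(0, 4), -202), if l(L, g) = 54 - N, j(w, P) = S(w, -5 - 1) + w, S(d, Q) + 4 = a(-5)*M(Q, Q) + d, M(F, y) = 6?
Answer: -22214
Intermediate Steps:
S(d, Q) = 26 + d (S(d, Q) = -4 + (5*6 + d) = -4 + (30 + d) = 26 + d)
j(w, P) = 26 + 2*w (j(w, P) = (26 + w) + w = 26 + 2*w)
l(L, g) = 67 (l(L, g) = 54 - 1*(-13) = 54 + 13 = 67)
-22147 - l(j(0, 4), -202) = -22147 - 1*67 = -22147 - 67 = -22214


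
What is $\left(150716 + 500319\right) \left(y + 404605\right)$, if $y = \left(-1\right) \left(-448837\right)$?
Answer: $555620612470$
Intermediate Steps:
$y = 448837$
$\left(150716 + 500319\right) \left(y + 404605\right) = \left(150716 + 500319\right) \left(448837 + 404605\right) = 651035 \cdot 853442 = 555620612470$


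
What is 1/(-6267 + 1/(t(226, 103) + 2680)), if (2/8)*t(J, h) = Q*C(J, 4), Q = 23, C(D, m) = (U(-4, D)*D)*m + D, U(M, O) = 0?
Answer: -23472/147099023 ≈ -0.00015957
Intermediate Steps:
C(D, m) = D (C(D, m) = (0*D)*m + D = 0*m + D = 0 + D = D)
t(J, h) = 92*J (t(J, h) = 4*(23*J) = 92*J)
1/(-6267 + 1/(t(226, 103) + 2680)) = 1/(-6267 + 1/(92*226 + 2680)) = 1/(-6267 + 1/(20792 + 2680)) = 1/(-6267 + 1/23472) = 1/(-147099023/23472) = -23472/147099023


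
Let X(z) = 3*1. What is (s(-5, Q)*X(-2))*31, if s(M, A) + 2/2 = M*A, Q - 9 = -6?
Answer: -1488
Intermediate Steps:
Q = 3 (Q = 9 - 6 = 3)
X(z) = 3
s(M, A) = -1 + A*M (s(M, A) = -1 + M*A = -1 + A*M)
(s(-5, Q)*X(-2))*31 = ((-1 + 3*(-5))*3)*31 = ((-1 - 15)*3)*31 = -16*3*31 = -48*31 = -1488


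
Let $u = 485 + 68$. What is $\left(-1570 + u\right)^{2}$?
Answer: $1034289$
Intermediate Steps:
$u = 553$
$\left(-1570 + u\right)^{2} = \left(-1570 + 553\right)^{2} = \left(-1017\right)^{2} = 1034289$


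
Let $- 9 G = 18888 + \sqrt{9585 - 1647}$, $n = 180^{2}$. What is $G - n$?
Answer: $- \frac{103496}{3} - 7 \sqrt{2} \approx -34509.0$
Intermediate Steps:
$n = 32400$
$G = - \frac{6296}{3} - 7 \sqrt{2}$ ($G = - \frac{18888 + \sqrt{9585 - 1647}}{9} = - \frac{18888 + \sqrt{7938}}{9} = - \frac{18888 + 63 \sqrt{2}}{9} = - \frac{6296}{3} - 7 \sqrt{2} \approx -2108.6$)
$G - n = \left(- \frac{6296}{3} - 7 \sqrt{2}\right) - 32400 = - \frac{103496}{3} - 7 \sqrt{2}$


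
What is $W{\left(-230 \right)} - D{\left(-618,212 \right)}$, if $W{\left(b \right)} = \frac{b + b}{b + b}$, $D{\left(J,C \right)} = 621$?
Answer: $-620$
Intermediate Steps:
$W{\left(b \right)} = 1$ ($W{\left(b \right)} = \frac{2 b}{2 b} = 2 b \frac{1}{2 b} = 1$)
$W{\left(-230 \right)} - D{\left(-618,212 \right)} = 1 - 621 = -620$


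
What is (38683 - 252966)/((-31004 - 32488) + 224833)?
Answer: -214283/161341 ≈ -1.3281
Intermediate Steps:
(38683 - 252966)/((-31004 - 32488) + 224833) = -214283/(-63492 + 224833) = -214283/161341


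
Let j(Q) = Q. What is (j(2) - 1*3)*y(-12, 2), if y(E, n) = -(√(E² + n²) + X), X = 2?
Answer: 2 + 2*√37 ≈ 14.166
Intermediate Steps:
y(E, n) = -2 - √(E² + n²) (y(E, n) = -(√(E² + n²) + 2) = -(2 + √(E² + n²)) = -2 - √(E² + n²))
(j(2) - 1*3)*y(-12, 2) = (2 - 1*3)*(-2 - √((-12)² + 2²)) = (2 - 3)*(-2 - √(144 + 4)) = -(-2 - √148) = -(-2 - 2*√37) = 2 + 2*√37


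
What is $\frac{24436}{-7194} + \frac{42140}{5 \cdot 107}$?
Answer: $\frac{29008190}{384879} \approx 75.37$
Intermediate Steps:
$\frac{24436}{-7194} + \frac{42140}{5 \cdot 107} = 24436 \left(- \frac{1}{7194}\right) + \frac{42140}{535} = - \frac{12218}{3597} + 42140 \cdot \frac{1}{535} = - \frac{12218}{3597} + \frac{8428}{107} = \frac{29008190}{384879}$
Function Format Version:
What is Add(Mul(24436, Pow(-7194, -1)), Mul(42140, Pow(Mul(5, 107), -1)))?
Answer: Rational(29008190, 384879) ≈ 75.370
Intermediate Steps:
Add(Mul(24436, Pow(-7194, -1)), Mul(42140, Pow(Mul(5, 107), -1))) = Add(Mul(24436, Rational(-1, 7194)), Mul(42140, Pow(535, -1))) = Add(Rational(-12218, 3597), Mul(42140, Rational(1, 535))) = Add(Rational(-12218, 3597), Rational(8428, 107)) = Rational(29008190, 384879)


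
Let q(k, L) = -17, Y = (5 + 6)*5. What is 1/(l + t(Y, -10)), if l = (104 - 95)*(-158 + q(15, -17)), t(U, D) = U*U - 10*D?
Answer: 1/1550 ≈ 0.00064516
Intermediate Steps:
Y = 55 (Y = 11*5 = 55)
t(U, D) = U**2 - 10*D
l = -1575 (l = (104 - 95)*(-158 - 17) = 9*(-175) = -1575)
1/(l + t(Y, -10)) = 1/(-1575 + (55**2 - 10*(-10))) = 1/(-1575 + (3025 + 100)) = 1/(-1575 + 3125) = 1/1550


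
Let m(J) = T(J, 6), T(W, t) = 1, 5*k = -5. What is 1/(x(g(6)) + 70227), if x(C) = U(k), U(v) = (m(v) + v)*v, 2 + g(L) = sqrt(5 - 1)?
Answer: 1/70227 ≈ 1.4240e-5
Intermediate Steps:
k = -1 (k = (1/5)*(-5) = -1)
m(J) = 1
g(L) = 0 (g(L) = -2 + sqrt(5 - 1) = -2 + sqrt(4) = -2 + 2 = 0)
U(v) = v*(1 + v) (U(v) = (1 + v)*v = v*(1 + v))
x(C) = 0 (x(C) = -(1 - 1) = -1*0 = 0)
1/(x(g(6)) + 70227) = 1/(0 + 70227) = 1/70227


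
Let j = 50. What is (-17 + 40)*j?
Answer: 1150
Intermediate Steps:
(-17 + 40)*j = (-17 + 40)*50 = 23*50 = 1150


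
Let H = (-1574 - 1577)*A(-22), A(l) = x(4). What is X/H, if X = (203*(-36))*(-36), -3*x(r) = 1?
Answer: 789264/3151 ≈ 250.48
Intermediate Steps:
x(r) = -⅓ (x(r) = -⅓*1 = -⅓)
A(l) = -⅓
X = 263088 (X = -7308*(-36) = 263088)
H = 3151/3 (H = (-1574 - 1577)*(-⅓) = -3151*(-⅓) = 3151/3 ≈ 1050.3)
X/H = 263088/(3151/3) = 263088*(3/3151) = 789264/3151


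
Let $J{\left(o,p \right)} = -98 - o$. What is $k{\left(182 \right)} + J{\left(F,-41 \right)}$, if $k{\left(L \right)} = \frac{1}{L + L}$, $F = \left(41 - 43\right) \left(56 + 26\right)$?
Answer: $\frac{24025}{364} \approx 66.003$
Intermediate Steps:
$F = -164$ ($F = \left(-2\right) 82 = -164$)
$k{\left(L \right)} = \frac{1}{2 L}$
$k{\left(182 \right)} + J{\left(F,-41 \right)} = \frac{1}{2 \cdot 182} - -66 = \frac{1}{2} \cdot \frac{1}{182} + \left(-98 + 164\right) = \frac{1}{364} + 66 = \frac{24025}{364}$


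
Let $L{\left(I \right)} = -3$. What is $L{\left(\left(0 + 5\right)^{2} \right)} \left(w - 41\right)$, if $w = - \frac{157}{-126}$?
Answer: $\frac{5009}{42} \approx 119.26$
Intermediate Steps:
$w = \frac{157}{126}$ ($w = \left(-157\right) \left(- \frac{1}{126}\right) = \frac{157}{126} \approx 1.246$)
$L{\left(\left(0 + 5\right)^{2} \right)} \left(w - 41\right) = - 3 \left(\frac{157}{126} - 41\right) = \left(-3\right) \left(- \frac{5009}{126}\right) = \frac{5009}{42}$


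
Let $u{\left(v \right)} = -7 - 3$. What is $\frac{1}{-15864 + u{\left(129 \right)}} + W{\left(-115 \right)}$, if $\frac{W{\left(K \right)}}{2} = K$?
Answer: $- \frac{3651021}{15874} \approx -230.0$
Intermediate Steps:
$W{\left(K \right)} = 2 K$
$u{\left(v \right)} = -10$ ($u{\left(v \right)} = -7 - 3 = -10$)
$\frac{1}{-15864 + u{\left(129 \right)}} + W{\left(-115 \right)} = \frac{1}{-15864 - 10} + 2 \left(-115\right) = \frac{1}{-15874} - 230 = - \frac{1}{15874} - 230 = - \frac{3651021}{15874}$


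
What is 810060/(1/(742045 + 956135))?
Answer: 1375627690800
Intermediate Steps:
810060/(1/(742045 + 956135)) = 810060/(1/1698180) = 810060*1698180 = 1375627690800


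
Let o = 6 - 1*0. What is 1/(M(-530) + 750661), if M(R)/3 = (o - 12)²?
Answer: 1/750769 ≈ 1.3320e-6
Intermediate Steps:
o = 6 (o = 6 + 0 = 6)
M(R) = 108 (M(R) = 3*(6 - 12)² = 3*(-6)² = 3*36 = 108)
1/(M(-530) + 750661) = 1/(108 + 750661) = 1/750769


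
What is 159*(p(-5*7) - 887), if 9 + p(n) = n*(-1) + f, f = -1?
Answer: -137058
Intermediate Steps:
p(n) = -10 - n (p(n) = -9 + (n*(-1) - 1) = -9 + (-n - 1) = -9 + (-1 - n) = -10 - n)
159*(p(-5*7) - 887) = 159*((-10 - (-5)*7) - 887) = 159*((-10 - 1*(-35)) - 887) = 159*((-10 + 35) - 887) = 159*(25 - 887) = 159*(-862) = -137058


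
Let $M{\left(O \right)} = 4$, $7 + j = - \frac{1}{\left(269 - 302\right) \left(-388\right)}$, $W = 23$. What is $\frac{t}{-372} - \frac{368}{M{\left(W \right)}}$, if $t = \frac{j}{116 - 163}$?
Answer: $- \frac{438206003}{4763088} \approx -92.0$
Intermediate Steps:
$j = - \frac{89629}{12804}$ ($j = -7 - \frac{1}{\left(269 - 302\right) \left(-388\right)} = -7 - \frac{1}{-33} \left(- \frac{1}{388}\right) = -7 - \left(- \frac{1}{33}\right) \left(- \frac{1}{388}\right) = -7 - \frac{1}{12804} = - \frac{89629}{12804} \approx -7.0001$)
$t = \frac{1907}{12804}$ ($t = - \frac{89629}{12804 \left(116 - 163\right)} = - \frac{89629}{12804 \left(-47\right)} = \left(- \frac{89629}{12804}\right) \left(- \frac{1}{47}\right) = \frac{1907}{12804} \approx 0.14894$)
$\frac{t}{-372} - \frac{368}{M{\left(W \right)}} = \frac{1907}{12804 \left(-372\right)} - \frac{368}{4} = \frac{1907}{12804} \left(- \frac{1}{372}\right) - 92 = - \frac{1907}{4763088} - 92 = - \frac{438206003}{4763088}$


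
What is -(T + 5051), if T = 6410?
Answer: -11461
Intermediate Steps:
-(T + 5051) = -(6410 + 5051) = -1*11461 = -11461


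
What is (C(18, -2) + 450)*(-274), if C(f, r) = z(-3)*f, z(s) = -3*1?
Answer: -108504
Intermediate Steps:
z(s) = -3
C(f, r) = -3*f
(C(18, -2) + 450)*(-274) = (-3*18 + 450)*(-274) = (-54 + 450)*(-274) = 396*(-274) = -108504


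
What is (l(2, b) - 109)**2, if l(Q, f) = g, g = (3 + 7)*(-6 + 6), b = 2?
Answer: 11881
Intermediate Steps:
g = 0 (g = 10*0 = 0)
l(Q, f) = 0
(l(2, b) - 109)**2 = (0 - 109)**2 = (-109)**2 = 11881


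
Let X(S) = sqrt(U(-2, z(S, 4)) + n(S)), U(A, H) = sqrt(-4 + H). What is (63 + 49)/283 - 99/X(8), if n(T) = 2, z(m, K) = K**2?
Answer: 112/283 - 99*sqrt(2)/(2*sqrt(1 + sqrt(3))) ≈ -41.956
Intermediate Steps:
X(S) = sqrt(2 + 2*sqrt(3)) (X(S) = sqrt(sqrt(-4 + 4**2) + 2) = sqrt(sqrt(-4 + 16) + 2) = sqrt(sqrt(12) + 2) = sqrt(2*sqrt(3) + 2) = sqrt(2 + 2*sqrt(3)))
(63 + 49)/283 - 99/X(8) = (63 + 49)/283 - 99/sqrt(2 + 2*sqrt(3)) = 112*(1/283) - 99/sqrt(2 + 2*sqrt(3)) = 112/283 - 99/sqrt(2 + 2*sqrt(3))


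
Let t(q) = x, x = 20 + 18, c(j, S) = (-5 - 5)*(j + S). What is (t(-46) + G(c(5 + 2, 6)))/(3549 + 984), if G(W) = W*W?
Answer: 5646/1511 ≈ 3.7366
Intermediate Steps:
c(j, S) = -10*S - 10*j (c(j, S) = -10*(S + j) = -10*S - 10*j)
x = 38
t(q) = 38
G(W) = W²
(t(-46) + G(c(5 + 2, 6)))/(3549 + 984) = (38 + (-10*6 - 10*(5 + 2))²)/(3549 + 984) = (38 + (-60 - 10*7)²)/4533 = (38 + (-60 - 70)²)*(1/4533) = (38 + (-130)²)*(1/4533) = (38 + 16900)*(1/4533) = 16938*(1/4533) = 5646/1511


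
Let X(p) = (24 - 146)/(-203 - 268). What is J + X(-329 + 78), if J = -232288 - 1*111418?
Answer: -161885404/471 ≈ -3.4371e+5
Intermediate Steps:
J = -343706 (J = -232288 - 111418 = -343706)
X(p) = 122/471 (X(p) = -122/(-471) = -122*(-1/471) = 122/471)
J + X(-329 + 78) = -343706 + 122/471 = -161885404/471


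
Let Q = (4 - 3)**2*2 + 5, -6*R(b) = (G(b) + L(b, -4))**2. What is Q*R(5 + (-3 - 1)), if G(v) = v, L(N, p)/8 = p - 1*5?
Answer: -35287/6 ≈ -5881.2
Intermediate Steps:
L(N, p) = -40 + 8*p (L(N, p) = 8*(p - 1*5) = 8*(p - 5) = 8*(-5 + p) = -40 + 8*p)
R(b) = -(-72 + b)**2/6 (R(b) = -(b + (-40 + 8*(-4)))**2/6 = -(b + (-40 - 32))**2/6 = -(b - 72)**2/6 = -(-72 + b)**2/6)
Q = 7 (Q = 1**2*2 + 5 = 1*2 + 5 = 2 + 5 = 7)
Q*R(5 + (-3 - 1)) = 7*(-(-72 + (5 + (-3 - 1)))**2/6) = 7*(-(-72 + (5 - 4))**2/6) = 7*(-(-72 + 1)**2/6) = 7*(-1/6*(-71)**2) = 7*(-1/6*5041) = 7*(-5041/6) = -35287/6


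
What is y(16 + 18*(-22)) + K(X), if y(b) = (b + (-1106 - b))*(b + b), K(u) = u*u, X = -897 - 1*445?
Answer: 2641524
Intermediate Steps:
X = -1342 (X = -897 - 445 = -1342)
K(u) = u**2
y(b) = -2212*b
y(16 + 18*(-22)) + K(X) = -2212*(16 + 18*(-22)) + (-1342)**2 = -2212*(16 - 396) + 1800964 = -2212*(-380) + 1800964 = 840560 + 1800964 = 2641524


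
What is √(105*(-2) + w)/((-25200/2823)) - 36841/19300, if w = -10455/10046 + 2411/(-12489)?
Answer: -36841/19300 - 941*I*√3325102319212971654/1053901749600 ≈ -1.9089 - 1.6281*I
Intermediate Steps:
w = -154793401/125464494 (w = -10455*1/10046 + 2411*(-1/12489) = -10455/10046 - 2411/12489 = -154793401/125464494 ≈ -1.2338)
√(105*(-2) + w)/((-25200/2823)) - 36841/19300 = √(105*(-2) - 154793401/125464494)/((-25200/2823)) - 36841/19300 = √(-210 - 154793401/125464494)/((-25200*1/2823)) - 36841*1/19300 = √(-26502337141/125464494)/(-8400/941) - 36841/19300 = (I*√3325102319212971654/125464494)*(-941/8400) - 36841/19300 = -941*I*√3325102319212971654/1053901749600 - 36841/19300 = -36841/19300 - 941*I*√3325102319212971654/1053901749600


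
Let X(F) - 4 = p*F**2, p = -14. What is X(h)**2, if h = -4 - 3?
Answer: 465124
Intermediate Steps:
h = -7
X(F) = 4 - 14*F**2
X(h)**2 = (4 - 14*(-7)**2)**2 = (4 - 14*49)**2 = (4 - 686)**2 = (-682)**2 = 465124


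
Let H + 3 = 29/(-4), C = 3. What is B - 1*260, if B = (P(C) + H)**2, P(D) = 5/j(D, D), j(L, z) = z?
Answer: -26831/144 ≈ -186.33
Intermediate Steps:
P(D) = 5/D
H = -41/4 (H = -3 + 29/(-4) = -3 + 29*(-1/4) = -3 - 29/4 = -41/4 ≈ -10.250)
B = 10609/144 (B = (5/3 - 41/4)**2 = (-103/12)**2 = 10609/144 ≈ 73.674)
B - 1*260 = 10609/144 - 1*260 = 10609/144 - 260 = -26831/144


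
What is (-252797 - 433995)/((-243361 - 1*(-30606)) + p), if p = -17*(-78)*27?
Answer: 686792/176953 ≈ 3.8812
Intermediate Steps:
p = 35802 (p = 1326*27 = 35802)
(-252797 - 433995)/((-243361 - 1*(-30606)) + p) = (-252797 - 433995)/((-243361 - 1*(-30606)) + 35802) = -686792/((-243361 + 30606) + 35802) = -686792/(-212755 + 35802) = -686792/(-176953) = -686792*(-1/176953) = 686792/176953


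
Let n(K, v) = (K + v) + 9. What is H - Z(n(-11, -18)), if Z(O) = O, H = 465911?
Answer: 465931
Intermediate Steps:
n(K, v) = 9 + K + v
H - Z(n(-11, -18)) = 465911 - (9 - 11 - 18) = 465911 - 1*(-20) = 465911 + 20 = 465931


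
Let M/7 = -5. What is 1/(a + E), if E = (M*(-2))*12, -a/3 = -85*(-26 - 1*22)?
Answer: -1/11400 ≈ -8.7719e-5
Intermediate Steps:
M = -35 (M = 7*(-5) = -35)
a = -12240 (a = -(-255)*(-26 - 1*22) = -(-255)*(-26 - 22) = -(-255)*(-48) = -3*4080 = -12240)
E = 840 (E = -35*(-2)*12 = 70*12 = 840)
1/(a + E) = 1/(-12240 + 840) = 1/(-11400) = -1/11400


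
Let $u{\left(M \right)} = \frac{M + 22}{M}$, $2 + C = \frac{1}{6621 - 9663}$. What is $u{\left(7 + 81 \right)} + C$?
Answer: $- \frac{4565}{6084} \approx -0.75033$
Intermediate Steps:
$C = - \frac{6085}{3042}$ ($C = -2 + \frac{1}{6621 - 9663} = -2 + \frac{1}{-3042} = -2 - \frac{1}{3042} = - \frac{6085}{3042} \approx -2.0003$)
$u{\left(M \right)} = \frac{22 + M}{M}$
$u{\left(7 + 81 \right)} + C = \frac{22 + \left(7 + 81\right)}{7 + 81} - \frac{6085}{3042} = \frac{22 + 88}{88} - \frac{6085}{3042} = \frac{1}{88} \cdot 110 - \frac{6085}{3042} = \frac{5}{4} - \frac{6085}{3042} = - \frac{4565}{6084}$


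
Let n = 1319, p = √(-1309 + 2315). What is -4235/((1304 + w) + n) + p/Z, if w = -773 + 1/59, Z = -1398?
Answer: -35695/15593 - √1006/1398 ≈ -2.3119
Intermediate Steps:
p = √1006 ≈ 31.717
w = -45606/59 (w = -773 + 1/59 = -45606/59 ≈ -772.98)
-4235/((1304 + w) + n) + p/Z = -4235/((1304 - 45606/59) + 1319) + √1006/(-1398) = -4235/(31330/59 + 1319) + √1006*(-1/1398) = -4235/109151/59 - √1006/1398 = -4235*59/109151 - √1006/1398 = -35695/15593 - √1006/1398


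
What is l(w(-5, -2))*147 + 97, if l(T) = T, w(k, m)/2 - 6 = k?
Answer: 391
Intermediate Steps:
w(k, m) = 12 + 2*k
l(w(-5, -2))*147 + 97 = (12 + 2*(-5))*147 + 97 = (12 - 10)*147 + 97 = 2*147 + 97 = 294 + 97 = 391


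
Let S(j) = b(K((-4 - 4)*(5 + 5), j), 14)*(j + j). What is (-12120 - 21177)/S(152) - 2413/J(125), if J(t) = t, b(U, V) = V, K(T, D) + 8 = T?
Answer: -14431853/532000 ≈ -27.128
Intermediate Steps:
K(T, D) = -8 + T
S(j) = 28*j (S(j) = 14*(j + j) = 14*(2*j) = 28*j)
(-12120 - 21177)/S(152) - 2413/J(125) = (-12120 - 21177)/((28*152)) - 2413/125 = -33297/4256 - 2413*1/125 = -33297*1/4256 - 2413/125 = -33297/4256 - 2413/125 = -14431853/532000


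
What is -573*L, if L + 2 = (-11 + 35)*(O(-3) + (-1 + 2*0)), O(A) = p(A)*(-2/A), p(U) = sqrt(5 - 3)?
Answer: 14898 - 9168*sqrt(2) ≈ 1932.5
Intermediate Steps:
p(U) = sqrt(2)
O(A) = -2*sqrt(2)/A (O(A) = sqrt(2)*(-2/A) = -2*sqrt(2)/A)
L = -26 + 16*sqrt(2) (L = -2 + (-11 + 35)*(-2*sqrt(2)/(-3) + (-1 + 2*0)) = -2 + 24*(-2*sqrt(2)*(-1/3) + (-1 + 0)) = -2 + 24*(2*sqrt(2)/3 - 1) = -2 + 24*(-1 + 2*sqrt(2)/3) = -2 + (-24 + 16*sqrt(2)) = -26 + 16*sqrt(2) ≈ -3.3726)
-573*L = -573*(-26 + 16*sqrt(2)) = 14898 - 9168*sqrt(2)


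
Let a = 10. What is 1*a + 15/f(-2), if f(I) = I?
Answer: 5/2 ≈ 2.5000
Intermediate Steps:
1*a + 15/f(-2) = 1*10 + 15/(-2) = 10 + 15*(-½) = 10 - 15/2 = 5/2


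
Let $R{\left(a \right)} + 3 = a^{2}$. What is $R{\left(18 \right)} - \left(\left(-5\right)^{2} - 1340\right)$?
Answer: $1636$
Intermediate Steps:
$R{\left(a \right)} = -3 + a^{2}$
$R{\left(18 \right)} - \left(\left(-5\right)^{2} - 1340\right) = \left(-3 + 18^{2}\right) - \left(\left(-5\right)^{2} - 1340\right) = \left(-3 + 324\right) - \left(25 - 1340\right) = 321 - -1315 = 321 + 1315 = 1636$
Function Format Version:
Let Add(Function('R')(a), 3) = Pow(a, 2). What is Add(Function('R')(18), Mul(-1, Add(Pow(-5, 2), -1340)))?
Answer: 1636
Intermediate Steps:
Function('R')(a) = Add(-3, Pow(a, 2))
Add(Function('R')(18), Mul(-1, Add(Pow(-5, 2), -1340))) = Add(Add(-3, Pow(18, 2)), Mul(-1, Add(Pow(-5, 2), -1340))) = Add(Add(-3, 324), Mul(-1, Add(25, -1340))) = Add(321, Mul(-1, -1315)) = Add(321, 1315) = 1636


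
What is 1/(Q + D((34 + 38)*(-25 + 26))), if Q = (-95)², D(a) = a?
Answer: 1/9097 ≈ 0.00010993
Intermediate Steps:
Q = 9025
1/(Q + D((34 + 38)*(-25 + 26))) = 1/(9025 + (34 + 38)*(-25 + 26)) = 1/(9025 + 72*1) = 1/(9025 + 72) = 1/9097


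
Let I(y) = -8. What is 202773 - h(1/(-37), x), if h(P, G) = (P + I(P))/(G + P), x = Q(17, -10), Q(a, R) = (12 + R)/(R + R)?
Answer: 9527361/47 ≈ 2.0271e+5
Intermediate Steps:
Q(a, R) = (12 + R)/(2*R) (Q(a, R) = (12 + R)/((2*R)) = (12 + R)*(1/(2*R)) = (12 + R)/(2*R))
x = -⅒ (x = (½)*(12 - 10)/(-10) = (½)*(-⅒)*2 = -⅒ ≈ -0.10000)
h(P, G) = (-8 + P)/(G + P) (h(P, G) = (P - 8)/(G + P) = (-8 + P)/(G + P))
202773 - h(1/(-37), x) = 202773 - (-8 + 1/(-37))/(-⅒ + 1/(-37)) = 202773 - (-8 - 1/37)/(-⅒ - 1/37) = 202773 - (-297)/((-47/370)*37) = 202773 - (-370)*(-297)/(47*37) = 202773 - 1*2970/47 = 202773 - 2970/47 = 9527361/47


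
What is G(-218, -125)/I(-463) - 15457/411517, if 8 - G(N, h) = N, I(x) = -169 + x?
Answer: -1253313/3171692 ≈ -0.39516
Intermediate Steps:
G(N, h) = 8 - N
G(-218, -125)/I(-463) - 15457/411517 = (8 - 1*(-218))/(-169 - 463) - 15457/411517 = (8 + 218)/(-632) - 15457*1/411517 = 226*(-1/632) - 377/10037 = -113/316 - 377/10037 = -1253313/3171692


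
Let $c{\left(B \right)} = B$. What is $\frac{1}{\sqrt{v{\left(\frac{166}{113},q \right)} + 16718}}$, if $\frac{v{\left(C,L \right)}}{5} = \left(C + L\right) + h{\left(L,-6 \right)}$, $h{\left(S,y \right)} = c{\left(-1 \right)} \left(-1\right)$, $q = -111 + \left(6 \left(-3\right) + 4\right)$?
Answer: $\frac{\sqrt{803317}}{113744} \approx 0.0078798$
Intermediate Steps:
$q = -125$ ($q = -111 + \left(-18 + 4\right) = -111 - 14 = -125$)
$h{\left(S,y \right)} = 1$ ($h{\left(S,y \right)} = \left(-1\right) \left(-1\right) = 1$)
$v{\left(C,L \right)} = 5 + 5 C + 5 L$ ($v{\left(C,L \right)} = 5 \left(\left(C + L\right) + 1\right) = 5 \left(1 + C + L\right) = 5 + 5 C + 5 L$)
$\frac{1}{\sqrt{v{\left(\frac{166}{113},q \right)} + 16718}} = \frac{1}{\sqrt{\left(5 + 5 \cdot \frac{166}{113} + 5 \left(-125\right)\right) + 16718}} = \frac{1}{\sqrt{\left(5 + 5 \cdot 166 \cdot \frac{1}{113} - 625\right) + 16718}} = \frac{1}{\sqrt{\left(5 + 5 \cdot \frac{166}{113} - 625\right) + 16718}} = \frac{1}{\sqrt{\left(5 + \frac{830}{113} - 625\right) + 16718}} = \frac{1}{\sqrt{- \frac{69230}{113} + 16718}} = \frac{1}{\sqrt{\frac{1819904}{113}}} = \frac{1}{\frac{16}{113} \sqrt{803317}} = \frac{\sqrt{803317}}{113744}$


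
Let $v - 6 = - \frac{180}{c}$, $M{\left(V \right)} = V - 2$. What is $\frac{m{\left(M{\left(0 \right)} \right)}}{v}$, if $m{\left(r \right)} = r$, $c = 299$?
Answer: $- \frac{299}{807} \approx -0.37051$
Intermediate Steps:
$M{\left(V \right)} = -2 + V$
$v = \frac{1614}{299}$ ($v = 6 - \frac{180}{299} = \frac{1614}{299} \approx 5.398$)
$\frac{m{\left(M{\left(0 \right)} \right)}}{v} = \frac{-2 + 0}{\frac{1614}{299}} = \left(-2\right) \frac{299}{1614} = - \frac{299}{807}$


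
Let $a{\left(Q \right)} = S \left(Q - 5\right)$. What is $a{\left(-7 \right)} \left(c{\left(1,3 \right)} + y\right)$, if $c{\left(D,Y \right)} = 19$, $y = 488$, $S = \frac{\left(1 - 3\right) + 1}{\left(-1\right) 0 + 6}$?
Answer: $1014$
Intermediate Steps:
$S = - \frac{1}{6}$ ($S = \frac{-2 + 1}{0 + 6} = - \frac{1}{6} \approx -0.16667$)
$a{\left(Q \right)} = \frac{5}{6} - \frac{Q}{6}$ ($a{\left(Q \right)} = - \frac{Q - 5}{6} = - \frac{-5 + Q}{6} = \frac{5}{6} - \frac{Q}{6}$)
$a{\left(-7 \right)} \left(c{\left(1,3 \right)} + y\right) = \left(\frac{5}{6} - - \frac{7}{6}\right) \left(19 + 488\right) = \left(\frac{5}{6} + \frac{7}{6}\right) 507 = 2 \cdot 507 = 1014$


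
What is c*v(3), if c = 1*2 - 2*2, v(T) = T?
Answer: -6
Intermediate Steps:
c = -2 (c = 2 - 4 = -2)
c*v(3) = -2*3 = -6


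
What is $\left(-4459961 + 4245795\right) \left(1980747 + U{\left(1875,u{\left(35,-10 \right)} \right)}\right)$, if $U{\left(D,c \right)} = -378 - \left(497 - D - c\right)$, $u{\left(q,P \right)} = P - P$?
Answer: $-424422828002$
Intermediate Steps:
$u{\left(q,P \right)} = 0$
$U{\left(D,c \right)} = -875 + D + c$ ($U{\left(D,c \right)} = -378 + \left(-497 + D + c\right) = -875 + D + c$)
$\left(-4459961 + 4245795\right) \left(1980747 + U{\left(1875,u{\left(35,-10 \right)} \right)}\right) = \left(-4459961 + 4245795\right) \left(1980747 + \left(-875 + 1875 + 0\right)\right) = - 214166 \left(1980747 + 1000\right) = \left(-214166\right) 1981747 = -424422828002$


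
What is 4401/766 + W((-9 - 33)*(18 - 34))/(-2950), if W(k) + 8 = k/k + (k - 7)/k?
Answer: 623402591/108465600 ≈ 5.7475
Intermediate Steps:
W(k) = -7 + (-7 + k)/k (W(k) = -8 + (k/k + (k - 7)/k) = -8 + (1 + (-7 + k)/k) = -7 + (-7 + k)/k)
4401/766 + W((-9 - 33)*(18 - 34))/(-2950) = 4401/766 + (-6 - 7*1/((-9 - 33)*(18 - 34)))/(-2950) = 4401*(1/766) + (-6 - 7/((-42*(-16))))*(-1/2950) = 4401/766 + (-6 - 7/672)*(-1/2950) = 4401/766 + (-6 - 7*1/672)*(-1/2950) = 4401/766 + (-6 - 1/96)*(-1/2950) = 4401/766 - 577/96*(-1/2950) = 4401/766 + 577/283200 = 623402591/108465600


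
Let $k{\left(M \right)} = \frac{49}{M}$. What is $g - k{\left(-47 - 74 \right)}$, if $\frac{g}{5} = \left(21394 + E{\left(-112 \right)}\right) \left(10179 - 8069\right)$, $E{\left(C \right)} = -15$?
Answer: $\frac{27291362499}{121} \approx 2.2555 \cdot 10^{8}$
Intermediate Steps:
$g = 225548450$ ($g = 5 \left(21394 - 15\right) \left(10179 - 8069\right) = 5 \cdot 21379 \cdot 2110 = 5 \cdot 45109690 = 225548450$)
$g - k{\left(-47 - 74 \right)} = 225548450 - \frac{49}{-47 - 74} = 225548450 - \frac{49}{-121} = 225548450 - 49 \left(- \frac{1}{121}\right) = 225548450 - - \frac{49}{121} = 225548450 + \frac{49}{121} = \frac{27291362499}{121}$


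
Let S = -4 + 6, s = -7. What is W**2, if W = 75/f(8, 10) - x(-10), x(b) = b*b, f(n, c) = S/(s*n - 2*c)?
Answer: 8702500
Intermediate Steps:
S = 2
f(n, c) = 2/(-7*n - 2*c)
x(b) = b**2
W = -2950 (W = 75/((-2/(2*10 + 7*8))) - 1*(-10)**2 = 75/((-2/(20 + 56))) - 1*100 = 75/((-2/76)) - 100 = 75/((-2*1/76)) - 100 = 75/(-1/38) - 100 = 75*(-38) - 100 = -2850 - 100 = -2950)
W**2 = (-2950)**2 = 8702500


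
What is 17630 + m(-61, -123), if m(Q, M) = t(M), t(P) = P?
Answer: 17507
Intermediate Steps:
m(Q, M) = M
17630 + m(-61, -123) = 17630 - 123 = 17507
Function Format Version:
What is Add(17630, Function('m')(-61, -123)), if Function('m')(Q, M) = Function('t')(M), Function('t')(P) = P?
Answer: 17507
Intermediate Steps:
Function('m')(Q, M) = M
Add(17630, Function('m')(-61, -123)) = Add(17630, -123) = 17507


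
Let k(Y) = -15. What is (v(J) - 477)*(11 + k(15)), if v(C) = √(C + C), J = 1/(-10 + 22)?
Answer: 1908 - 2*√6/3 ≈ 1906.4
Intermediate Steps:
J = 1/12 ≈ 0.083333
v(C) = √2*√C (v(C) = √(2*C) = √2*√C)
(v(J) - 477)*(11 + k(15)) = (√2*√(1/12) - 477)*(11 - 15) = (√2*(√3/6) - 477)*(-4) = (√6/6 - 477)*(-4) = (-477 + √6/6)*(-4) = 1908 - 2*√6/3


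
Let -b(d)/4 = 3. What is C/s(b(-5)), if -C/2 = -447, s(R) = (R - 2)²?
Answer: 447/98 ≈ 4.5612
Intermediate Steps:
b(d) = -12 (b(d) = -4*3 = -12)
s(R) = (-2 + R)²
C = 894 (C = -2*(-447) = 894)
C/s(b(-5)) = 894/((-2 - 12)²) = 894/((-14)²) = 894/196 = 894*(1/196) = 447/98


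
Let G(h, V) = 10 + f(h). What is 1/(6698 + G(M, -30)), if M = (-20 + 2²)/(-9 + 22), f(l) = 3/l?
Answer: 16/107289 ≈ 0.00014913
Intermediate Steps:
M = -16/13 (M = (-20 + 4)/13 = -16*1/13 = -16/13 ≈ -1.2308)
G(h, V) = 10 + 3/h
1/(6698 + G(M, -30)) = 1/(6698 + (10 + 3/(-16/13))) = 1/(6698 + (10 + 3*(-13/16))) = 1/(6698 + (10 - 39/16)) = 1/(6698 + 121/16) = 1/(107289/16) = 16/107289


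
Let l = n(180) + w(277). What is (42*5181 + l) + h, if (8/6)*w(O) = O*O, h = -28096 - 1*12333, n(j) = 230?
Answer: 939799/4 ≈ 2.3495e+5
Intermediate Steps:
h = -40429 (h = -28096 - 12333 = -40429)
w(O) = 3*O**2/4 (w(O) = 3*(O*O)/4 = 3*O**2/4)
l = 231107/4 (l = 230 + (3/4)*277**2 = 230 + (3/4)*76729 = 230 + 230187/4 = 231107/4 ≈ 57777.)
(42*5181 + l) + h = (42*5181 + 231107/4) - 40429 = (217602 + 231107/4) - 40429 = 1101515/4 - 40429 = 939799/4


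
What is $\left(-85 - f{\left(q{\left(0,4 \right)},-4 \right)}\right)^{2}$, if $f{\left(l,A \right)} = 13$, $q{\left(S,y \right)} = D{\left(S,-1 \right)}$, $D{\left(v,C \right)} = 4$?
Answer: $9604$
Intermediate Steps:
$q{\left(S,y \right)} = 4$
$\left(-85 - f{\left(q{\left(0,4 \right)},-4 \right)}\right)^{2} = \left(-85 - 13\right)^{2} = \left(-98\right)^{2} = 9604$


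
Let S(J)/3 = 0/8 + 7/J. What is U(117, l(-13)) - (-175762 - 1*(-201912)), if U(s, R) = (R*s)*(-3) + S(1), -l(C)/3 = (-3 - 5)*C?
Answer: 83383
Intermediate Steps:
S(J) = 21/J (S(J) = 3*(0/8 + 7/J) = 3*(0*(1/8) + 7/J) = 3*(0 + 7/J) = 3*(7/J) = 21/J)
l(C) = 24*C (l(C) = -3*(-3 - 5)*C = -(-24)*C = 24*C)
U(s, R) = 21 - 3*R*s (U(s, R) = (R*s)*(-3) + 21/1 = -3*R*s + 21*1 = -3*R*s + 21 = 21 - 3*R*s)
U(117, l(-13)) - (-175762 - 1*(-201912)) = (21 - 3*24*(-13)*117) - (-175762 - 1*(-201912)) = (21 - 3*(-312)*117) - (-175762 + 201912) = (21 + 109512) - 1*26150 = 109533 - 26150 = 83383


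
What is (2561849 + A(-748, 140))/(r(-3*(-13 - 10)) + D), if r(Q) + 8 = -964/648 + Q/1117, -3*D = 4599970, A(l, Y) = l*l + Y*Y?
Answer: -568368009162/277462696111 ≈ -2.0484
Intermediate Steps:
A(l, Y) = Y² + l² (A(l, Y) = l² + Y² = Y² + l²)
D = -4599970/3 (D = -⅓*4599970 = -4599970/3 ≈ -1.5333e+6)
r(Q) = -1537/162 + Q/1117 (r(Q) = -8 + (-964/648 + Q/1117) = -8 + (-964*1/648 + Q*(1/1117)) = -8 + (-241/162 + Q/1117) = -1537/162 + Q/1117)
(2561849 + A(-748, 140))/(r(-3*(-13 - 10)) + D) = (2561849 + (140² + (-748)²))/((-1537/162 + (-3*(-13 - 10))/1117) - 4599970/3) = (2561849 + (19600 + 559504))/((-1537/162 + (-3*(-23))/1117) - 4599970/3) = (2561849 + 579104)/((-1537/162 + (1/1117)*69) - 4599970/3) = 3140953/((-1537/162 + 69/1117) - 4599970/3) = 3140953/(-1705651/180954 - 4599970/3) = 3140953/(-277462696111/180954) = 3140953*(-180954/277462696111) = -568368009162/277462696111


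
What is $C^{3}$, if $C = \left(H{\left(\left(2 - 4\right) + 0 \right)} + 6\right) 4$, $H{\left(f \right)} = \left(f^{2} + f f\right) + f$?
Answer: $110592$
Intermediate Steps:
$H{\left(f \right)} = f + 2 f^{2}$ ($H{\left(f \right)} = \left(f^{2} + f^{2}\right) + f = 2 f^{2} + f = f + 2 f^{2}$)
$C = 48$ ($C = \left(\left(\left(2 - 4\right) + 0\right) \left(1 + 2 \left(\left(2 - 4\right) + 0\right)\right) + 6\right) 4 = \left(\left(-2 + 0\right) \left(1 + 2 \left(-2 + 0\right)\right) + 6\right) 4 = \left(- 2 \left(1 + 2 \left(-2\right)\right) + 6\right) 4 = \left(- 2 \left(1 - 4\right) + 6\right) 4 = \left(\left(-2\right) \left(-3\right) + 6\right) 4 = \left(6 + 6\right) 4 = 12 \cdot 4 = 48$)
$C^{3} = 48^{3} = 110592$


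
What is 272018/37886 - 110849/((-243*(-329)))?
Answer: 8773698916/1514436021 ≈ 5.7934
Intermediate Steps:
272018/37886 - 110849/((-243*(-329))) = 272018*(1/37886) - 110849/79947 = 136009/18943 - 110849*1/79947 = 136009/18943 - 110849/79947 = 8773698916/1514436021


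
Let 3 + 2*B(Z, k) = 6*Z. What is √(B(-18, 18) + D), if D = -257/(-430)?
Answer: 2*I*√634465/215 ≈ 7.4096*I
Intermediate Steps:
B(Z, k) = -3/2 + 3*Z (B(Z, k) = -3/2 + (6*Z)/2 = -3/2 + 3*Z)
D = 257/430 (D = -257*(-1/430) = 257/430 ≈ 0.59767)
√(B(-18, 18) + D) = √((-3/2 + 3*(-18)) + 257/430) = √((-3/2 - 54) + 257/430) = √(-111/2 + 257/430) = √(-11804/215) = 2*I*√634465/215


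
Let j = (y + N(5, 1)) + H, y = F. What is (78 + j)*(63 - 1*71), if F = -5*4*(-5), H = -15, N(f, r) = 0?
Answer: -1304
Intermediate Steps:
F = 100 (F = -20*(-5) = 100)
y = 100
j = 85 (j = (100 + 0) - 15 = 100 - 15 = 85)
(78 + j)*(63 - 1*71) = (78 + 85)*(63 - 1*71) = 163*(63 - 71) = 163*(-8) = -1304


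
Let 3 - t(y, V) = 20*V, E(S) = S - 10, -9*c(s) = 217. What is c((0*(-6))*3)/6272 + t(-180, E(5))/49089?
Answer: -230389/131951232 ≈ -0.0017460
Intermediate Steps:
c(s) = -217/9 (c(s) = -⅑*217 = -217/9)
E(S) = -10 + S
t(y, V) = 3 - 20*V
c((0*(-6))*3)/6272 + t(-180, E(5))/49089 = -217/9/6272 + (3 - 20*(-10 + 5))/49089 = -217/9*1/6272 + (3 - 20*(-5))*(1/49089) = -31/8064 + (3 + 100)*(1/49089) = -31/8064 + 103*(1/49089) = -31/8064 + 103/49089 = -230389/131951232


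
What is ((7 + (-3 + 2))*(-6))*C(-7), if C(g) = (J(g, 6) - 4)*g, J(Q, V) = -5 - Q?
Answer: -504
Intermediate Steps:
C(g) = g*(-9 - g) (C(g) = ((-5 - g) - 4)*g = (-9 - g)*g = g*(-9 - g))
((7 + (-3 + 2))*(-6))*C(-7) = ((7 + (-3 + 2))*(-6))*(-1*(-7)*(9 - 7)) = ((7 - 1)*(-6))*(-1*(-7)*2) = (6*(-6))*14 = -36*14 = -504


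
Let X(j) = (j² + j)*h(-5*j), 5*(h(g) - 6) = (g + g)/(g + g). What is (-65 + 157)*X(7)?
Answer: 159712/5 ≈ 31942.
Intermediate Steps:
h(g) = 31/5 (h(g) = 6 + ((g + g)/(g + g))/5 = 6 + ((2*g)/((2*g)))/5 = 6 + ((2*g)*(1/(2*g)))/5 = 6 + (⅕)*1 = 6 + ⅕ = 31/5)
X(j) = 31*j/5 + 31*j²/5 (X(j) = (j² + j)*(31/5) = (j + j²)*(31/5) = 31*j/5 + 31*j²/5)
(-65 + 157)*X(7) = (-65 + 157)*((31/5)*7*(1 + 7)) = 92*((31/5)*7*8) = 92*(1736/5) = 159712/5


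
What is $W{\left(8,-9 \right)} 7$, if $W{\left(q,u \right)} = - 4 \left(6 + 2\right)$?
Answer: $-224$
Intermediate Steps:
$W{\left(q,u \right)} = -32$ ($W{\left(q,u \right)} = \left(-4\right) 8 = -32$)
$W{\left(8,-9 \right)} 7 = \left(-32\right) 7 = -224$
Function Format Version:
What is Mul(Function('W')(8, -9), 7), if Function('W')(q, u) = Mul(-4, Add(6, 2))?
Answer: -224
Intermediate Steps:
Function('W')(q, u) = -32 (Function('W')(q, u) = Mul(-4, 8) = -32)
Mul(Function('W')(8, -9), 7) = Mul(-32, 7) = -224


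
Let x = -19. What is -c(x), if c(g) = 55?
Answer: -55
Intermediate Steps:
-c(x) = -1*55 = -55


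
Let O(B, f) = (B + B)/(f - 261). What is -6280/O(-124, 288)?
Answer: 21195/31 ≈ 683.71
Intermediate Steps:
O(B, f) = 2*B/(-261 + f) (O(B, f) = (2*B)/(-261 + f) = 2*B/(-261 + f))
-6280/O(-124, 288) = -6280/(2*(-124)/(-261 + 288)) = -6280/(2*(-124)/27) = -6280/(2*(-124)*(1/27)) = -6280/(-248/27) = -6280*(-27/248) = 21195/31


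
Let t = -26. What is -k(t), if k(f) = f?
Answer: 26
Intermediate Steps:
-k(t) = -1*(-26) = 26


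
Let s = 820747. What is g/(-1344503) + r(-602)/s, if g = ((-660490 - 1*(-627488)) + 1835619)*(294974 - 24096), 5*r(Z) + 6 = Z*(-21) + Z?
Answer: -2003809823986507508/5517484018705 ≈ -3.6317e+5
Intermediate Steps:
r(Z) = -6/5 - 4*Z (r(Z) = -6/5 + (Z*(-21) + Z)/5 = -6/5 + (-21*Z + Z)/5 = -6/5 + (-20*Z)/5 = -6/5 - 4*Z)
g = 488289287726 (g = ((-660490 + 627488) + 1835619)*270878 = (-33002 + 1835619)*270878 = 1802617*270878 = 488289287726)
g/(-1344503) + r(-602)/s = 488289287726/(-1344503) + (-6/5 - 4*(-602))/820747 = 488289287726*(-1/1344503) + (-6/5 + 2408)*(1/820747) = -488289287726/1344503 + (12034/5)*(1/820747) = -488289287726/1344503 + 12034/4103735 = -2003809823986507508/5517484018705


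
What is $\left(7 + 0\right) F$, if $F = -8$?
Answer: $-56$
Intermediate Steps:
$\left(7 + 0\right) F = \left(7 + 0\right) \left(-8\right) = 7 \left(-8\right) = -56$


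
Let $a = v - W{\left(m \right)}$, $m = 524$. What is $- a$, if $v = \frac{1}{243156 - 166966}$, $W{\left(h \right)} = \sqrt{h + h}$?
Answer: $- \frac{1}{76190} + 2 \sqrt{262} \approx 32.373$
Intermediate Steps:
$W{\left(h \right)} = \sqrt{2} \sqrt{h}$ ($W{\left(h \right)} = \sqrt{2 h} = \sqrt{2} \sqrt{h}$)
$v = \frac{1}{76190} \approx 1.3125 \cdot 10^{-5}$
$a = \frac{1}{76190} - 2 \sqrt{262}$ ($a = \frac{1}{76190} - \sqrt{2} \sqrt{524} = \frac{1}{76190} - \sqrt{2} \cdot 2 \sqrt{131} = \frac{1}{76190} - 2 \sqrt{262} \approx -32.373$)
$- a = - (\frac{1}{76190} - 2 \sqrt{262}) = - \frac{1}{76190} + 2 \sqrt{262}$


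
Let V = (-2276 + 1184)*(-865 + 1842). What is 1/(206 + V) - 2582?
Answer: -2754162597/1066678 ≈ -2582.0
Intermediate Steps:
V = -1066884 (V = -1092*977 = -1066884)
1/(206 + V) - 2582 = 1/(206 - 1066884) - 2582 = 1/(-1066678) - 2582 = -1/1066678 - 2582 = -2754162597/1066678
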